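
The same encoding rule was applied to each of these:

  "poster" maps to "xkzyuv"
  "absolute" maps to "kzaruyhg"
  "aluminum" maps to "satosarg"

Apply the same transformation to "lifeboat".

Read the word backwards and shift each letter +6.
On lifeboat: reverse → taobefil; then shift: t+6=z, a+6=g, o+6=u, b+6=h, e+6=k, f+6=l, i+6=o, l+6=r.

zguhklor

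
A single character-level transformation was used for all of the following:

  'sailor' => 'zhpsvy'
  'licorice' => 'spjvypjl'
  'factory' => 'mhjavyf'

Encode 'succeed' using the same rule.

zbjjllk

Compare letters: s→z is +7, a→h is +7, i→p is +7 — a constant shift. Every letter moves 7 places later in the alphabet, wrapping around z→a.
On succeed: s+7=z, u+7=b, c+7=j, c+7=j, e+7=l, e+7=l, d+7=k.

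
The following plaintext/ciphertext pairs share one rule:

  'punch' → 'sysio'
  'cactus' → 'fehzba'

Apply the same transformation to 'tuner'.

wysky

In punch: p→s is +3, u→y is +4, n→s is +5, c→i is +6 — the shift increases by 1 each position. The shift increases by 1 at each position, starting from +3: 3, 4, 5, ….
On tuner: t+3=w, u+4=y, n+5=s, e+6=k, r+7=y.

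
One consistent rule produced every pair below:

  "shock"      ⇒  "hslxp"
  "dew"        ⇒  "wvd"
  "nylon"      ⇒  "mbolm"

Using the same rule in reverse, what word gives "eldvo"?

vowel

Each letter is replaced by its mirror in the alphabet: a↔z, b↔y, c↔x, and so on (the Atbash cipher).
Reversing it on eldvo: e↔v, l↔o, d↔w, v↔e, o↔l.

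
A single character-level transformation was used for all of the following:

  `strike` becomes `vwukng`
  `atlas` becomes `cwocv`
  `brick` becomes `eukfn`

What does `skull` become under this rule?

vnwoo

The rule splits by letter class: vowels +2, consonants +3.
Applying it to skull: s(cons)+3=v, k(cons)+3=n, u(vowel)+2=w, l(cons)+3=o, l(cons)+3=o.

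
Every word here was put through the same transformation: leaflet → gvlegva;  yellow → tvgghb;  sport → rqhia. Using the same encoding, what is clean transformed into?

dgvly

l(11)→g(6) and e(4)→v(21) fit y≡9x+11 (mod 26); the inverse of 9 mod 26 is 3. Treating letters as 0–25, the rule is x ↦ 9x + 11 (mod 26).
On clean: c(2)→9·2+11≡3=d; l(11)→9·11+11≡6=g; e(4)→9·4+11≡21=v; a(0)→9·0+11≡11=l; n(13)→9·13+11≡24=y (all mod 26).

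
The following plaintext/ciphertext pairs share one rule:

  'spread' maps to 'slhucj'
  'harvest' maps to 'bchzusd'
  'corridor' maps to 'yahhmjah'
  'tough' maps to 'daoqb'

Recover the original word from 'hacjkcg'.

s(18)→s(18) and p(15)→l(11) fit y≡11x+2 (mod 26); the inverse of 11 mod 26 is 19. Each letter's alphabet position (a=0..z=25) is mapped through 11·x+2 mod 26 — an affine cipher.
Reversing it on hacjkcg: h(7)→19·(7−2)≡17=r; a(0)→19·(0−2)≡14=o; c(2)→19·(2−2)≡0=a; j(9)→19·(9−2)≡3=d; k(10)→19·(10−2)≡22=w; c(2)→19·(2−2)≡0=a; g(6)→19·(6−2)≡24=y (all mod 26).

roadway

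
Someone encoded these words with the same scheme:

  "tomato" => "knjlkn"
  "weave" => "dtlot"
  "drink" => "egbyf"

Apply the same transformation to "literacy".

ubktglph

This is an affine cipher: with a=0,…,z=25, each position x becomes (15x+11) mod 26.
On literacy: l(11)→15·11+11≡20=u; i(8)→15·8+11≡1=b; t(19)→15·19+11≡10=k; e(4)→15·4+11≡19=t; r(17)→15·17+11≡6=g; a(0)→15·0+11≡11=l; c(2)→15·2+11≡15=p; y(24)→15·24+11≡7=h (all mod 26).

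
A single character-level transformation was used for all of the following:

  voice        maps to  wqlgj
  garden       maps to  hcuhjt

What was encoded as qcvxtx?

pastor

In voice: v→w is +1, o→q is +2, i→l is +3, c→g is +4 — the shift increases by 1 each position. Letter i (0-indexed) is shifted by i+1, so successive shifts are 1, 2, 3, ….
Undoing it on qcvxtx: q−1=p, c−2=a, v−3=s, x−4=t, t−5=o, x−6=r.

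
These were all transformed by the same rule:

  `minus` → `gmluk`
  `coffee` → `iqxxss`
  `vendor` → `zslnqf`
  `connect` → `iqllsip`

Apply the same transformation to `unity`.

m(12)→g(6) and i(8)→m(12) fit y≡5x+24 (mod 26); the inverse of 5 mod 26 is 21. Each letter's alphabet position (a=0..z=25) is mapped through 5·x+24 mod 26 — an affine cipher.
On unity: u(20)→5·20+24≡20=u; n(13)→5·13+24≡11=l; i(8)→5·8+24≡12=m; t(19)→5·19+24≡15=p; y(24)→5·24+24≡14=o (all mod 26).

ulmpo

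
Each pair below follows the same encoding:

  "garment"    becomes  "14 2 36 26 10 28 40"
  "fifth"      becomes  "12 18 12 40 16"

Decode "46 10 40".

g(#7)→14 and a(#1)→2: differences scale by 2, so n = 2·pos + 0. With a=1..z=26, the number is 2·pos.
Undoing it on 46 10 40: 46→(46−0)÷2=23=w, 10→(10−0)÷2=5=e, 40→(40−0)÷2=20=t.

wet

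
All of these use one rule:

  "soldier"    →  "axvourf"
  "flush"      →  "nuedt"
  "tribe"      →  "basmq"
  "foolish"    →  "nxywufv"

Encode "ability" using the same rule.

In soldier: s→a is +8, o→x is +9, l→v is +10, d→o is +11 — the shift increases by 1 each position. Each letter shifts forward by (position + 8), i.e. 8, 9, 10, … — the shift grows by one for each successive letter.
Applying it to ability: a+8=i, b+9=k, i+10=s, l+11=w, i+12=u, t+13=g, y+14=m.

ikswugm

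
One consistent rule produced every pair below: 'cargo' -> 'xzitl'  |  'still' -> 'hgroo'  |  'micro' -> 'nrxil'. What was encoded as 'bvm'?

yen

This is the alphabet-reversal cipher (Atbash): a becomes z, b becomes y, etc.
Undoing it on bvm: b↔y, v↔e, m↔n.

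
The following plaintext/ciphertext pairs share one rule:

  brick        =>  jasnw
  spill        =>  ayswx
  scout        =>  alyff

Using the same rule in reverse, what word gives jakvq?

brake

In brick: b→j is +8, r→a is +9, i→s is +10, c→n is +11 — the shift increases by 1 each position. Each letter shifts forward by (position + 8), i.e. 8, 9, 10, … — the shift grows by one for each successive letter.
Reversing it on jakvq: j−8=b, a−9=r, k−10=a, v−11=k, q−12=e.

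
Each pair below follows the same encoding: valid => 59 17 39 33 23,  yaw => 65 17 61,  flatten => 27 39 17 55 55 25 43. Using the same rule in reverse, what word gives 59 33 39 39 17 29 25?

With a=1..z=26, the number is 2·pos + 15.
Decoding 59 33 39 39 17 29 25: 59→(59−15)÷2=22=v, 33→(33−15)÷2=9=i, 39→(39−15)÷2=12=l, 39→(39−15)÷2=12=l, 17→(17−15)÷2=1=a, 29→(29−15)÷2=7=g, 25→(25−15)÷2=5=e.

village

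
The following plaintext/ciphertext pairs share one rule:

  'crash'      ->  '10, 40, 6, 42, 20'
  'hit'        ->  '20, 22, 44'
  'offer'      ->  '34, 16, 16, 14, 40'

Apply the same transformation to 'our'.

With a=1..z=26, the number is 2·pos + 4.
Applying it to our: o=15→34, u=21→46, r=18→40.

34, 46, 40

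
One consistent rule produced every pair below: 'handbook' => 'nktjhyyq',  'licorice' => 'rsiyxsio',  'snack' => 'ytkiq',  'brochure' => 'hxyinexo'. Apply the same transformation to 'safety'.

The shift depends on letter class: consonant h→n is +6, but vowel a→k is +10. Two shifts are in play — +10 for a/e/i/o/u, +6 for every other letter.
On safety: s(cons)+6=y, a(vowel)+10=k, f(cons)+6=l, e(vowel)+10=o, t(cons)+6=z, y(cons)+6=e.

ykloze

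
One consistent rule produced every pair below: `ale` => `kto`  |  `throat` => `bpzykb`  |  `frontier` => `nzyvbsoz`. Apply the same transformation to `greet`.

The shift depends on letter class: consonant l→t is +8, but vowel a→k is +10. Vowels shift forward by 10 and consonants shift forward by 8.
Applying it to greet: g(cons)+8=o, r(cons)+8=z, e(vowel)+10=o, e(vowel)+10=o, t(cons)+8=b.

ozoob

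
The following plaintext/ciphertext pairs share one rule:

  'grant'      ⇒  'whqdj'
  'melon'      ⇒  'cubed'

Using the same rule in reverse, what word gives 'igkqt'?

squad

Compare letters: g→w is +16, r→h is +16, a→q is +16 — a constant shift. Every letter moves 16 places later in the alphabet, wrapping around z→a.
Reversing it on igkqt: i−16=s, g−16=q, k−16=u, q−16=a, t−16=d.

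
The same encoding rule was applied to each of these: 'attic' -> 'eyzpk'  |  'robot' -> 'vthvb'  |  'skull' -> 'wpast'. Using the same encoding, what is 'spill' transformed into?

Letter i (0-indexed) is shifted by i+4, so successive shifts are 4, 5, 6, ….
Applying it to spill: s+4=w, p+5=u, i+6=o, l+7=s, l+8=t.

wuost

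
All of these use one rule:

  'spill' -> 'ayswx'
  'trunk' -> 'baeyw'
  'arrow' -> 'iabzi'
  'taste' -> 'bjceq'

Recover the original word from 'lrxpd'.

diner

In spill: s→a is +8, p→y is +9, i→s is +10, l→w is +11 — the shift increases by 1 each position. Each letter shifts forward by (position + 8), i.e. 8, 9, 10, … — the shift grows by one for each successive letter.
Undoing it on lrxpd: l−8=d, r−9=i, x−10=n, p−11=e, d−12=r.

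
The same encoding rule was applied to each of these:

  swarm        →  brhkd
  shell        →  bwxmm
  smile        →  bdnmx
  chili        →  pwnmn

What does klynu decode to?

robin

s(18)→b(1) and w(22)→r(17) fit y≡17x+7 (mod 26); the inverse of 17 mod 26 is 23. Each letter's alphabet position (a=0..z=25) is mapped through 17·x+7 mod 26 — an affine cipher.
Decoding klynu: k(10)→23·(10−7)≡17=r; l(11)→23·(11−7)≡14=o; y(24)→23·(24−7)≡1=b; n(13)→23·(13−7)≡8=i; u(20)→23·(20−7)≡13=n (all mod 26).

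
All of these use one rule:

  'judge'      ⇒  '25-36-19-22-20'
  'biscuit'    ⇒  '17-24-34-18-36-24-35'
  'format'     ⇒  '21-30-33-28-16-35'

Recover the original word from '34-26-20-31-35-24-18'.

j is letter #10 and maps to 25: an offset of 15. The number is (letter's place in the alphabet, a=1) + 15.
Reversing it on 34-26-20-31-35-24-18: 34→(34−15)÷1=19=s, 26→(26−15)÷1=11=k, 20→(20−15)÷1=5=e, 31→(31−15)÷1=16=p, 35→(35−15)÷1=20=t, 24→(24−15)÷1=9=i, 18→(18−15)÷1=3=c.

skeptic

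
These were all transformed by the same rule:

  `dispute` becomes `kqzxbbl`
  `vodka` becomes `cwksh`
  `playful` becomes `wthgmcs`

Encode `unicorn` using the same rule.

It's a Vigenère-style cipher with numeric key [7,8]: position i shifts by key[i mod 2].
For unicorn: u+7=b, n+8=v, i+7=p, c+8=k, o+7=v, r+8=z, n+7=u.

bvpkvzu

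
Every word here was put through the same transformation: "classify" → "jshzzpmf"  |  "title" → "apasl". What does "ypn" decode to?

rig

Compare letters: c→j is +7, l→s is +7, a→h is +7 — a constant shift. This is a Caesar cipher with shift 7.
Decoding ypn: y−7=r, p−7=i, n−7=g.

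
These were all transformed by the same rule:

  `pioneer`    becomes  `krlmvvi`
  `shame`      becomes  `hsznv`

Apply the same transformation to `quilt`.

Each pair mirrors across the alphabet (p↔k, i↔r, o↔l): positions sum to 25. Letters are reflected about the middle of the alphabet (position → 25−position): Atbash.
Applying it to quilt: q↔j, u↔f, i↔r, l↔o, t↔g.

jfrog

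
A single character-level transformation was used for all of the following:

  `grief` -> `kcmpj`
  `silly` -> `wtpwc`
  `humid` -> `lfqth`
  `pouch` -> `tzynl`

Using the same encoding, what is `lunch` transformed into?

pfrnl

Shifts by position in grief: pos 0: g→k (+4), pos 1: r→c (+11), pos 2: i→m (+4), pos 3: e→p (+11) — repeating every 2. The shifts repeat in a cycle of length 2: positions 0,1,… shift by +4, +11, then the pattern repeats.
Applying it to lunch: l+4=p, u+11=f, n+4=r, c+11=n, h+4=l.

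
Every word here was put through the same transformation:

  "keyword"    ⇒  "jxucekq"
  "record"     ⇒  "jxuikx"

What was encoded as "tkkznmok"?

Read the word backwards and shift each letter +6.
Reversing it on tkkznmok: shift back: t−6=n, k−6=e, k−6=e, z−6=t, n−6=h, m−6=g, o−6=i, k−6=e → neethgie; then reverse → eighteen.

eighteen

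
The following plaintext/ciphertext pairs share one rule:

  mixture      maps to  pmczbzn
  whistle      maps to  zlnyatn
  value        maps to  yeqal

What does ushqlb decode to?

rocket

Each letter shifts forward by (position + 3), i.e. 3, 4, 5, … — the shift grows by one for each successive letter.
Decoding ushqlb: u−3=r, s−4=o, h−5=c, q−6=k, l−7=e, b−8=t.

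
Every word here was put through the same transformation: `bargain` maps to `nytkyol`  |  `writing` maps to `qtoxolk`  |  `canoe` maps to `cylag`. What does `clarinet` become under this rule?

b(1)→n(13) and a(0)→y(24) fit y≡15x+24 (mod 26); the inverse of 15 mod 26 is 7. Treating letters as 0–25, the rule is x ↦ 15x + 24 (mod 26).
For clarinet: c(2)→15·2+24≡2=c; l(11)→15·11+24≡7=h; a(0)→15·0+24≡24=y; r(17)→15·17+24≡19=t; i(8)→15·8+24≡14=o; n(13)→15·13+24≡11=l; e(4)→15·4+24≡6=g; t(19)→15·19+24≡23=x (all mod 26).

chytolgx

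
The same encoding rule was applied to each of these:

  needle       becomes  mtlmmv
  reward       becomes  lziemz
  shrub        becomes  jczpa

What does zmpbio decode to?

The output letters match the input read backwards, each shifted +8: needle reversed is eldeen. Two steps: reverse the string, then apply a Caesar shift of +8.
Reversing it on zmpbio: shift back: z−8=r, m−8=e, p−8=h, b−8=t, i−8=a, o−8=g → rehtag; then reverse → gather.

gather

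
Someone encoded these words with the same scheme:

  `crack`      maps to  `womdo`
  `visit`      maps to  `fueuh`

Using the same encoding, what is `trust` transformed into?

fegdf

The output letters match the input read backwards, each shifted +12: crack reversed is kcarc. The word is reversed, then every letter is shifted forward by 12.
For trust: reverse → tsurt; then shift: t+12=f, s+12=e, u+12=g, r+12=d, t+12=f.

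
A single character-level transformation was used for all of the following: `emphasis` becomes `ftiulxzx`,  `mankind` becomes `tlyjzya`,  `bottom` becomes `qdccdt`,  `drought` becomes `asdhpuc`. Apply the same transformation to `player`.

e(4)→f(5) and m(12)→t(19) fit y≡5x+11 (mod 26); the inverse of 5 mod 26 is 21. This is an affine cipher: with a=0,…,z=25, each position x becomes (5x+11) mod 26.
Applying it to player: p(15)→5·15+11≡8=i; l(11)→5·11+11≡14=o; a(0)→5·0+11≡11=l; y(24)→5·24+11≡1=b; e(4)→5·4+11≡5=f; r(17)→5·17+11≡18=s (all mod 26).

iolbfs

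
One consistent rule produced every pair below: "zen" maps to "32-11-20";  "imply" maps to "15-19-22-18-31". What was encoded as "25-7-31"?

The number is (letter's place in the alphabet, a=1) + 6.
Undoing it on 25-7-31: 25→(25−6)÷1=19=s, 7→(7−6)÷1=1=a, 31→(31−6)÷1=25=y.

say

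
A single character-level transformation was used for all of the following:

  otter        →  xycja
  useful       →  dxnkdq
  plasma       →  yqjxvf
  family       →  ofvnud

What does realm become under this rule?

ajjqv

A repeating key of period 2 is used — shifts +9, +5 over and over.
On realm: r+9=a, e+5=j, a+9=j, l+5=q, m+9=v.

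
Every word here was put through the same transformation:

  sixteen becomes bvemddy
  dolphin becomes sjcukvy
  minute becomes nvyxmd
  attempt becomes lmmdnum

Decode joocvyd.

offline

Each letter's alphabet position (a=0..z=25) is mapped through 11·x+11 mod 26 — an affine cipher.
Undoing it on joocvyd: j(9)→19·(9−11)≡14=o; o(14)→19·(14−11)≡5=f; o(14)→19·(14−11)≡5=f; c(2)→19·(2−11)≡11=l; v(21)→19·(21−11)≡8=i; y(24)→19·(24−11)≡13=n; d(3)→19·(3−11)≡4=e (all mod 26).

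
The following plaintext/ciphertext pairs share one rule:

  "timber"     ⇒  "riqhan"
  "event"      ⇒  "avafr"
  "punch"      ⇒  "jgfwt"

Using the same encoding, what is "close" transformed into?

Each letter's alphabet position (a=0..z=25) is mapped through 15·x+18 mod 26 — an affine cipher.
On close: c(2)→15·2+18≡22=w; l(11)→15·11+18≡1=b; o(14)→15·14+18≡20=u; s(18)→15·18+18≡2=c; e(4)→15·4+18≡0=a (all mod 26).

wbuca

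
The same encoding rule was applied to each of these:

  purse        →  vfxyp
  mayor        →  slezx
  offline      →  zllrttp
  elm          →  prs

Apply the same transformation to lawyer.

Vowels shift forward by 11 and consonants shift forward by 6.
For lawyer: l(cons)+6=r, a(vowel)+11=l, w(cons)+6=c, y(cons)+6=e, e(vowel)+11=p, r(cons)+6=x.

rlcepx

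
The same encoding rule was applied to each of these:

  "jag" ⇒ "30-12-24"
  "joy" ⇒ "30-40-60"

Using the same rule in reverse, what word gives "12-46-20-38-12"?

Each letter becomes 2×(its alphabet position, a=1..z=26) + 10.
Reversing it on 12-46-20-38-12: 12→(12−10)÷2=1=a, 46→(46−10)÷2=18=r, 20→(20−10)÷2=5=e, 38→(38−10)÷2=14=n, 12→(12−10)÷2=1=a.

arena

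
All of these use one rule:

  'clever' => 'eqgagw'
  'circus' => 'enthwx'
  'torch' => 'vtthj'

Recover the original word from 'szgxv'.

quest

Shifts by position in clever: pos 0: c→e (+2), pos 1: l→q (+5), pos 2: e→g (+2), pos 3: v→a (+5) — repeating every 2. The shifts repeat in a cycle of length 2: positions 0,1,… shift by +2, +5, then the pattern repeats.
Decoding szgxv: s−2=q, z−5=u, g−2=e, x−5=s, v−2=t.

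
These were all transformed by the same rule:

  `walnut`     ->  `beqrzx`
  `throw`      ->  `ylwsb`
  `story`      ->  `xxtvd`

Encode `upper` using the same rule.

ztuiw

Shifts by position in walnut: pos 0: w→b (+5), pos 1: a→e (+4), pos 2: l→q (+5), pos 3: n→r (+4) — repeating every 2. It's a Vigenère-style cipher with numeric key [5,4]: position i shifts by key[i mod 2].
For upper: u+5=z, p+4=t, p+5=u, e+4=i, r+5=w.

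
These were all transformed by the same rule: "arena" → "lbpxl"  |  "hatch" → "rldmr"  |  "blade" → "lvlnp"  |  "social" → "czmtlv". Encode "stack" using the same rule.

cdlmu

The shift depends on letter class: consonant r→b is +10, but vowel a→l is +11. Two shifts are in play — +11 for a/e/i/o/u, +10 for every other letter.
On stack: s(cons)+10=c, t(cons)+10=d, a(vowel)+11=l, c(cons)+10=m, k(cons)+10=u.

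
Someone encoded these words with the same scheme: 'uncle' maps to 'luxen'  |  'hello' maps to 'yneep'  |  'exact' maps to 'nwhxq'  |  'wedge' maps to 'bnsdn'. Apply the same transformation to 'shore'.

vypan

u(20)→l(11) and n(13)→u(20) fit y≡21x+7 (mod 26); the inverse of 21 mod 26 is 5. Treating letters as 0–25, the rule is x ↦ 21x + 7 (mod 26).
On shore: s(18)→21·18+7≡21=v; h(7)→21·7+7≡24=y; o(14)→21·14+7≡15=p; r(17)→21·17+7≡0=a; e(4)→21·4+7≡13=n (all mod 26).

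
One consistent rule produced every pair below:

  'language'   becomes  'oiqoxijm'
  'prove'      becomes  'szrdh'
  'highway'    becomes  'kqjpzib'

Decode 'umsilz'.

Shifts by position in language: pos 0: l→o (+3), pos 1: a→i (+8), pos 2: n→q (+3), pos 3: g→o (+8) — repeating every 2. The shifts repeat in a cycle of length 2: positions 0,1,… shift by +3, +8, then the pattern repeats.
Decoding umsilz: u−3=r, m−8=e, s−3=p, i−8=a, l−3=i, z−8=r.

repair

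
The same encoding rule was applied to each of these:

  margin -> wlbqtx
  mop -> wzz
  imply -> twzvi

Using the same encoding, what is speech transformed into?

czppmr

The shift depends on letter class: consonant m→w is +10, but vowel a→l is +11. The rule splits by letter class: vowels +11, consonants +10.
For speech: s(cons)+10=c, p(cons)+10=z, e(vowel)+11=p, e(vowel)+11=p, c(cons)+10=m, h(cons)+10=r.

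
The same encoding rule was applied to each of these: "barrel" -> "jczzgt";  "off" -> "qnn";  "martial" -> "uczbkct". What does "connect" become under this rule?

kqvvgkb

The shift depends on letter class: consonant b→j is +8, but vowel a→c is +2. The rule splits by letter class: vowels +2, consonants +8.
On connect: c(cons)+8=k, o(vowel)+2=q, n(cons)+8=v, n(cons)+8=v, e(vowel)+2=g, c(cons)+8=k, t(cons)+8=b.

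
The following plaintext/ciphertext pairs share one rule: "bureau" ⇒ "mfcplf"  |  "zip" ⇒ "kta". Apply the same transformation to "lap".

wla

Compare letters: b→m is +11, u→f is +11, r→c is +11 — a constant shift. This is a Caesar cipher with shift 11.
For lap: l+11=w, a+11=l, p+11=a.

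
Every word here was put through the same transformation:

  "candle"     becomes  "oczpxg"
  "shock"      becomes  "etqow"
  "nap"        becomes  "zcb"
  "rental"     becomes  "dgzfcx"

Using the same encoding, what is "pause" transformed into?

The shift depends on letter class: consonant c→o is +12, but vowel a→c is +2. Vowels shift forward by 2 and consonants shift forward by 12.
On pause: p(cons)+12=b, a(vowel)+2=c, u(vowel)+2=w, s(cons)+12=e, e(vowel)+2=g.

bcweg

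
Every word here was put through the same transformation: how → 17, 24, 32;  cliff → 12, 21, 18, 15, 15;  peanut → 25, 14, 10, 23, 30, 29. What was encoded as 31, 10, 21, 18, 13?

h is letter #8 and maps to 17: an offset of 9. Letters become their 1-based position plus 9 (so a→10, b→11, …).
Reversing it on 31, 10, 21, 18, 13: 31→(31−9)÷1=22=v, 10→(10−9)÷1=1=a, 21→(21−9)÷1=12=l, 18→(18−9)÷1=9=i, 13→(13−9)÷1=4=d.

valid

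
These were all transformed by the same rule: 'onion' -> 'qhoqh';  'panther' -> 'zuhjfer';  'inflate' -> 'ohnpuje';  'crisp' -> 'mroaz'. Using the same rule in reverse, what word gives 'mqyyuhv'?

command

o(14)→q(16) and n(13)→h(7) fit y≡9x+20 (mod 26); the inverse of 9 mod 26 is 3. Treating letters as 0–25, the rule is x ↦ 9x + 20 (mod 26).
Undoing it on mqyyuhv: m(12)→3·(12−20)≡2=c; q(16)→3·(16−20)≡14=o; y(24)→3·(24−20)≡12=m; y(24)→3·(24−20)≡12=m; u(20)→3·(20−20)≡0=a; h(7)→3·(7−20)≡13=n; v(21)→3·(21−20)≡3=d (all mod 26).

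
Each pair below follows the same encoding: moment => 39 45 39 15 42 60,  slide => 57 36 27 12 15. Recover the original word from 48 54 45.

pro

m(#13)→39 and o(#15)→45: differences scale by 3, so n = 3·pos + 0. The formula is n = 3×(alphabet index, a=1).
Decoding 48 54 45: 48→(48−0)÷3=16=p, 54→(54−0)÷3=18=r, 45→(45−0)÷3=15=o.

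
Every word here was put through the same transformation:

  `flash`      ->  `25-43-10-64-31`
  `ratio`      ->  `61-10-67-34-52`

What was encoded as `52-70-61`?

our

The formula is n = 3×(alphabet index, a=1) + 7.
Undoing it on 52-70-61: 52→(52−7)÷3=15=o, 70→(70−7)÷3=21=u, 61→(61−7)÷3=18=r.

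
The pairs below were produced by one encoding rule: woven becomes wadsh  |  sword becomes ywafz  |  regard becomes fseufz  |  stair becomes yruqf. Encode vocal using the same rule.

This is an affine cipher: with a=0,…,z=25, each position x becomes (19x+20) mod 26.
On vocal: v(21)→19·21+20≡3=d; o(14)→19·14+20≡0=a; c(2)→19·2+20≡6=g; a(0)→19·0+20≡20=u; l(11)→19·11+20≡21=v (all mod 26).

daguv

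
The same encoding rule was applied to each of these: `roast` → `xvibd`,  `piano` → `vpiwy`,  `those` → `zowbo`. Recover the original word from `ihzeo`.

The shift increases by 1 at each position, starting from +6: 6, 7, 8, ….
Undoing it on ihzeo: i−6=c, h−7=a, z−8=r, e−9=v, o−10=e.

carve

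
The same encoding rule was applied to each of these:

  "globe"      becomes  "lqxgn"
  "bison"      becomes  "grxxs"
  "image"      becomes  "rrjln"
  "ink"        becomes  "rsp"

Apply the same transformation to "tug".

ydl

The shift depends on letter class: consonant g→l is +5, but vowel o→x is +9. The rule splits by letter class: vowels +9, consonants +5.
Applying it to tug: t(cons)+5=y, u(vowel)+9=d, g(cons)+5=l.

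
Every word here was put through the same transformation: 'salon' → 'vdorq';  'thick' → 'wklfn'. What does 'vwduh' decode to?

stare

Each letter is shifted forward by 3 in the alphabet (a Caesar shift of +3).
Undoing it on vwduh: v−3=s, w−3=t, d−3=a, u−3=r, h−3=e.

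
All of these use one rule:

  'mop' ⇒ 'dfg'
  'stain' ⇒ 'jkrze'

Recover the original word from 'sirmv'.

brave

Compare letters: m→d is +17, o→f is +17, p→g is +17 — a constant shift. Every letter moves 17 places later in the alphabet, wrapping around z→a.
Decoding sirmv: s−17=b, i−17=r, r−17=a, m−17=v, v−17=e.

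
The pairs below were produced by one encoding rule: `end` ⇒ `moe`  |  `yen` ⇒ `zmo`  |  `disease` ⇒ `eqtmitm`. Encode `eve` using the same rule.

mwm

The rule splits by letter class: vowels +8, consonants +1.
Applying it to eve: e(vowel)+8=m, v(cons)+1=w, e(vowel)+8=m.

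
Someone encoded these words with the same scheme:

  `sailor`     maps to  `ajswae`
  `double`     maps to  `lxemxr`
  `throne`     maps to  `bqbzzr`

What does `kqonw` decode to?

check

In sailor: s→a is +8, a→j is +9, i→s is +10, l→w is +11 — the shift increases by 1 each position. Letter i (0-indexed) is shifted by i+8, so successive shifts are 8, 9, 10, ….
Reversing it on kqonw: k−8=c, q−9=h, o−10=e, n−11=c, w−12=k.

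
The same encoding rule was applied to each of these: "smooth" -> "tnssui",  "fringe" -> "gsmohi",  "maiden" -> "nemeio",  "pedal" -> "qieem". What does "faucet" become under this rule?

geydiu

The shift depends on letter class: consonant s→t is +1, but vowel o→s is +4. The rule splits by letter class: vowels +4, consonants +1.
Applying it to faucet: f(cons)+1=g, a(vowel)+4=e, u(vowel)+4=y, c(cons)+1=d, e(vowel)+4=i, t(cons)+1=u.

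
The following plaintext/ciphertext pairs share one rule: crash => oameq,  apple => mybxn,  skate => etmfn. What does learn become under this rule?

A repeating key of period 3 is used — shifts +12, +9, +12 over and over.
For learn: l+12=x, e+9=n, a+12=m, r+12=d, n+9=w.

xnmdw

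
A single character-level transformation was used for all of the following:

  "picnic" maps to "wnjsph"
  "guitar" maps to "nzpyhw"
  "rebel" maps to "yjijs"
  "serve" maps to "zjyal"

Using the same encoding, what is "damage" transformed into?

kftfnj

The shifts repeat in a cycle of length 2: positions 0,1,… shift by +7, +5, then the pattern repeats.
On damage: d+7=k, a+5=f, m+7=t, a+5=f, g+7=n, e+5=j.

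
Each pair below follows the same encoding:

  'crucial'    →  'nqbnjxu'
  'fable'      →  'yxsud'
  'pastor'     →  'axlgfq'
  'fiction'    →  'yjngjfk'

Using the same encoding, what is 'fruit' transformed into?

c(2)→n(13) and r(17)→q(16) fit y≡21x+23 (mod 26); the inverse of 21 mod 26 is 5. Each letter's alphabet position (a=0..z=25) is mapped through 21·x+23 mod 26 — an affine cipher.
On fruit: f(5)→21·5+23≡24=y; r(17)→21·17+23≡16=q; u(20)→21·20+23≡1=b; i(8)→21·8+23≡9=j; t(19)→21·19+23≡6=g (all mod 26).

yqbjg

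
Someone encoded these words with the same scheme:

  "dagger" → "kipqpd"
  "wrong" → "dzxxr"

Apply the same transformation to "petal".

wmckw

Each letter shifts forward by (position + 7), i.e. 7, 8, 9, … — the shift grows by one for each successive letter.
Applying it to petal: p+7=w, e+8=m, t+9=c, a+10=k, l+11=w.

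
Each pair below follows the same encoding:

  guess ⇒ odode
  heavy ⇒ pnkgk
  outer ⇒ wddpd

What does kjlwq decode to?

In guess: g→o is +8, u→d is +9, e→o is +10, s→d is +11 — the shift increases by 1 each position. Each letter shifts forward by (position + 8), i.e. 8, 9, 10, … — the shift grows by one for each successive letter.
Decoding kjlwq: k−8=c, j−9=a, l−10=b, w−11=l, q−12=e.

cable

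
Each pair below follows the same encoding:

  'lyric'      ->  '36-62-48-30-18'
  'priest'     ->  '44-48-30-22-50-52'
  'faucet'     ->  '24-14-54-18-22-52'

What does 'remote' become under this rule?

48-22-38-42-52-22

l(#12)→36 and y(#25)→62: differences scale by 2, so n = 2·pos + 12. The formula is n = 2×(alphabet index, a=1) + 12.
On remote: r=18→48, e=5→22, m=13→38, o=15→42, t=20→52, e=5→22.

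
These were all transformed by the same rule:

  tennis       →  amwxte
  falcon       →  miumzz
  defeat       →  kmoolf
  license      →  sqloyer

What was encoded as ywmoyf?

rodent

The shift increases by 1 at each position, starting from +7: 7, 8, 9, ….
Undoing it on ywmoyf: y−7=r, w−8=o, m−9=d, o−10=e, y−11=n, f−12=t.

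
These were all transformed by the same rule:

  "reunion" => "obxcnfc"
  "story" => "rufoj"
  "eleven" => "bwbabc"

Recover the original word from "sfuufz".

r(17)→o(14) and e(4)→b(1) fit y≡3x+15 (mod 26); the inverse of 3 mod 26 is 9. Each letter's alphabet position (a=0..z=25) is mapped through 3·x+15 mod 26 — an affine cipher.
Undoing it on sfuufz: s(18)→9·(18−15)≡1=b; f(5)→9·(5−15)≡14=o; u(20)→9·(20−15)≡19=t; u(20)→9·(20−15)≡19=t; f(5)→9·(5−15)≡14=o; z(25)→9·(25−15)≡12=m (all mod 26).

bottom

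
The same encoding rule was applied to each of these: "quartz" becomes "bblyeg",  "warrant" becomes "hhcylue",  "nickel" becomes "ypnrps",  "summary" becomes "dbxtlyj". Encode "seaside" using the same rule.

dllztkp

Shifts by position in quartz: pos 0: q→b (+11), pos 1: u→b (+7), pos 2: a→l (+11), pos 3: r→y (+7) — repeating every 2. A repeating key of period 2 is used — shifts +11, +7 over and over.
For seaside: s+11=d, e+7=l, a+11=l, s+7=z, i+11=t, d+7=k, e+11=p.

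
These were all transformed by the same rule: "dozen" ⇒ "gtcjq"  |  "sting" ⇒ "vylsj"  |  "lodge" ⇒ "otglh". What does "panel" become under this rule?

sfqjo

Shifts by position in dozen: pos 0: d→g (+3), pos 1: o→t (+5), pos 2: z→c (+3), pos 3: e→j (+5) — repeating every 2. The shifts repeat in a cycle of length 2: positions 0,1,… shift by +3, +5, then the pattern repeats.
For panel: p+3=s, a+5=f, n+3=q, e+5=j, l+3=o.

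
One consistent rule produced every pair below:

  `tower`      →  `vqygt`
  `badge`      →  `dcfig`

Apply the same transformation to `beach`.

dgcej

Compare letters: t→v is +2, o→q is +2, w→y is +2 — a constant shift. This is a Caesar cipher with shift 2.
For beach: b+2=d, e+2=g, a+2=c, c+2=e, h+2=j.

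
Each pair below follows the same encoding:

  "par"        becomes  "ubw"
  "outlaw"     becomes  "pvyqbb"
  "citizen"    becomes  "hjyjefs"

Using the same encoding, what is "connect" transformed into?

hpssfhy

The shift depends on letter class: consonant p→u is +5, but vowel a→b is +1. Vowels shift forward by 1 and consonants shift forward by 5.
Applying it to connect: c(cons)+5=h, o(vowel)+1=p, n(cons)+5=s, n(cons)+5=s, e(vowel)+1=f, c(cons)+5=h, t(cons)+5=y.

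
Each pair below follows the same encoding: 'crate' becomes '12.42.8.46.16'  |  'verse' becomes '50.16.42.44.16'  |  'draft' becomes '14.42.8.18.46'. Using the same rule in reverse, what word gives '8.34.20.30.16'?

c(#3)→12 and r(#18)→42: differences scale by 2, so n = 2·pos + 6. With a=1..z=26, the number is 2·pos + 6.
Decoding 8.34.20.30.16: 8→(8−6)÷2=1=a, 34→(34−6)÷2=14=n, 20→(20−6)÷2=7=g, 30→(30−6)÷2=12=l, 16→(16−6)÷2=5=e.

angle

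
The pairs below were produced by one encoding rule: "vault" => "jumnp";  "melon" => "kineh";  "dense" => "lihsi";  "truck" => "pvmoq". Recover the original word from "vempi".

v(21)→j(9) and a(0)→u(20) fit y≡23x+20 (mod 26); the inverse of 23 mod 26 is 17. This is an affine cipher: with a=0,…,z=25, each position x becomes (23x+20) mod 26.
Reversing it on vempi: v(21)→17·(21−20)≡17=r; e(4)→17·(4−20)≡14=o; m(12)→17·(12−20)≡20=u; p(15)→17·(15−20)≡19=t; i(8)→17·(8−20)≡4=e (all mod 26).

route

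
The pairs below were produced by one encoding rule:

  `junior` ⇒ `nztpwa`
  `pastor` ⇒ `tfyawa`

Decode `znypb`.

Each letter shifts forward by (position + 4), i.e. 4, 5, 6, … — the shift grows by one for each successive letter.
Reversing it on znypb: z−4=v, n−5=i, y−6=s, p−7=i, b−8=t.

visit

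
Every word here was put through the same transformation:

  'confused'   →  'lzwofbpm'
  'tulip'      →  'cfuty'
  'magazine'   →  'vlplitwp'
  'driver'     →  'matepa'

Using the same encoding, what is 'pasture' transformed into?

ylbcfap

The shift depends on letter class: consonant c→l is +9, but vowel o→z is +11. Two shifts are in play — +11 for a/e/i/o/u, +9 for every other letter.
On pasture: p(cons)+9=y, a(vowel)+11=l, s(cons)+9=b, t(cons)+9=c, u(vowel)+11=f, r(cons)+9=a, e(vowel)+11=p.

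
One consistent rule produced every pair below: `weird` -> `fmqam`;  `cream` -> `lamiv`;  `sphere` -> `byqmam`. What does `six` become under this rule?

The shift depends on letter class: consonant w→f is +9, but vowel e→m is +8. Two shifts are in play — +8 for a/e/i/o/u, +9 for every other letter.
Applying it to six: s(cons)+9=b, i(vowel)+8=q, x(cons)+9=g.

bqg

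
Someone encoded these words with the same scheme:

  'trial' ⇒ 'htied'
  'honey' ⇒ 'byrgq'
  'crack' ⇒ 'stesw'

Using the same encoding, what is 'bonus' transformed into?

lyroa

Each letter's alphabet position (a=0..z=25) is mapped through 7·x+4 mod 26 — an affine cipher.
For bonus: b(1)→7·1+4≡11=l; o(14)→7·14+4≡24=y; n(13)→7·13+4≡17=r; u(20)→7·20+4≡14=o; s(18)→7·18+4≡0=a (all mod 26).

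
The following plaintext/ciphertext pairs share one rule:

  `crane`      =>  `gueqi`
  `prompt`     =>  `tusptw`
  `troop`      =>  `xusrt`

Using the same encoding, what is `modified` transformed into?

A repeating key of period 2 is used — shifts +4, +3 over and over.
Applying it to modified: m+4=q, o+3=r, d+4=h, i+3=l, f+4=j, i+3=l, e+4=i, d+3=g.

qrhljlig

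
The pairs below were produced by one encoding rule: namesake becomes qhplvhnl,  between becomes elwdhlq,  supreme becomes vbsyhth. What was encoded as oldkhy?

leader

Shifts by position in namesake: pos 0: n→q (+3), pos 1: a→h (+7), pos 2: m→p (+3), pos 3: e→l (+7) — repeating every 2. A repeating key of period 2 is used — shifts +3, +7 over and over.
Reversing it on oldkhy: o−3=l, l−7=e, d−3=a, k−7=d, h−3=e, y−7=r.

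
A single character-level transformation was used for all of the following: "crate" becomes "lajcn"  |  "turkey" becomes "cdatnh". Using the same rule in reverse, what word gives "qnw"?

Compare letters: c→l is +9, r→a is +9, a→j is +9 — a constant shift. Every letter moves 9 places later in the alphabet, wrapping around z→a.
Reversing it on qnw: q−9=h, n−9=e, w−9=n.

hen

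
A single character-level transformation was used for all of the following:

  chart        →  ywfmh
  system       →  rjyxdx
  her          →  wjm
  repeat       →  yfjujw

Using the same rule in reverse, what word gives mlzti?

dough

The output letters match the input read backwards, each shifted +5: chart reversed is trahc. Read the word backwards and shift each letter +5.
Reversing it on mlzti: shift back: m−5=h, l−5=g, z−5=u, t−5=o, i−5=d → hguod; then reverse → dough.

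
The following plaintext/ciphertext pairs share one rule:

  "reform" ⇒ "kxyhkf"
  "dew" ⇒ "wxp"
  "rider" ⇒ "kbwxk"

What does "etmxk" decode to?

later

Compare letters: r→k is +19, e→x is +19, f→y is +19 — a constant shift. It's a constant shift of +19 (ROT19).
Reversing it on etmxk: e−19=l, t−19=a, m−19=t, x−19=e, k−19=r.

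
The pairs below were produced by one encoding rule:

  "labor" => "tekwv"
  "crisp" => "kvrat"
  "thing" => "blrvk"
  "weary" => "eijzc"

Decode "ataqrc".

The shifts repeat in a cycle of length 3: positions 0,1,… shift by +8, +4, +9, then the pattern repeats.
Reversing it on ataqrc: a−8=s, t−4=p, a−9=r, q−8=i, r−4=n, c−9=t.

sprint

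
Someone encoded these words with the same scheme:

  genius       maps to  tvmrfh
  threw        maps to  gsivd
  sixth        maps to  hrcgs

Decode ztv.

age

Letters are reflected about the middle of the alphabet (position → 25−position): Atbash.
Decoding ztv: z↔a, t↔g, v↔e.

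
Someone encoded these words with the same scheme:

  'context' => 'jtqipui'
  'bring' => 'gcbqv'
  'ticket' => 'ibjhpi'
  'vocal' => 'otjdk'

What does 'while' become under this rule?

c(2)→j(9) and o(14)→t(19) fit y≡3x+3 (mod 26); the inverse of 3 mod 26 is 9. Each letter's alphabet position (a=0..z=25) is mapped through 3·x+3 mod 26 — an affine cipher.
For while: w(22)→3·22+3≡17=r; h(7)→3·7+3≡24=y; i(8)→3·8+3≡1=b; l(11)→3·11+3≡10=k; e(4)→3·4+3≡15=p (all mod 26).

rybkp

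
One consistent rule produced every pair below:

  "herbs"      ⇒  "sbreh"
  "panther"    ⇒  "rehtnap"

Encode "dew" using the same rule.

The output letters match the input read backwards: herbs reversed is sbreh. The word is simply reversed.
For dew: reverse → wed.

wed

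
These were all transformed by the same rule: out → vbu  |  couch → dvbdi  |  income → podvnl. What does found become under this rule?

gvboe

The shift depends on letter class: consonant t→u is +1, but vowel o→v is +7. The rule splits by letter class: vowels +7, consonants +1.
Applying it to found: f(cons)+1=g, o(vowel)+7=v, u(vowel)+7=b, n(cons)+1=o, d(cons)+1=e.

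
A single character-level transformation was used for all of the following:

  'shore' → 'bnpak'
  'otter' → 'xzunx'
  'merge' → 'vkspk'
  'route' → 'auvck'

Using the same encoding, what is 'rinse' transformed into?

aoobk

It's a Vigenère-style cipher with numeric key [9,6,1]: position i shifts by key[i mod 3].
On rinse: r+9=a, i+6=o, n+1=o, s+9=b, e+6=k.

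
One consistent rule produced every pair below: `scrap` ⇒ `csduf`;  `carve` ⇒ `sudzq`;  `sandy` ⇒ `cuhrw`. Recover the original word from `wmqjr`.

yield

s(18)→c(2) and c(2)→s(18) fit y≡25x+20 (mod 26); the inverse of 25 mod 26 is 25. This is an affine cipher: with a=0,…,z=25, each position x becomes (25x+20) mod 26.
Undoing it on wmqjr: w(22)→25·(22−20)≡24=y; m(12)→25·(12−20)≡8=i; q(16)→25·(16−20)≡4=e; j(9)→25·(9−20)≡11=l; r(17)→25·(17−20)≡3=d (all mod 26).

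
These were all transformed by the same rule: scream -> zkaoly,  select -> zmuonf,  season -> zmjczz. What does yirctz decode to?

raisin

In scream: s→z is +7, c→k is +8, r→a is +9, e→o is +10 — the shift increases by 1 each position. The shift increases by 1 at each position, starting from +7: 7, 8, 9, ….
Decoding yirctz: y−7=r, i−8=a, r−9=i, c−10=s, t−11=i, z−12=n.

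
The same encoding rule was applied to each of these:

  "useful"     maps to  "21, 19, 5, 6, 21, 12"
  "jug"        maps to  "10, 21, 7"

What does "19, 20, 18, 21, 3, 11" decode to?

struck

u is letter #21 and maps to 21: an offset of 0. Each letter is replaced by its alphabet position (a=1, b=2, …, z=26).
Undoing it on 19, 20, 18, 21, 3, 11: 19=s, 20=t, 18=r, 21=u, 3=c, 11=k.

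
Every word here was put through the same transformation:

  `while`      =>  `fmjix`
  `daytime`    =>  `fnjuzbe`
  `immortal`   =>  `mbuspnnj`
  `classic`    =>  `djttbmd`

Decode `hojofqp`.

opening

Read the word backwards and shift each letter +1.
Decoding hojofqp: shift back: h−1=g, o−1=n, j−1=i, o−1=n, f−1=e, q−1=p, p−1=o → gninepo; then reverse → opening.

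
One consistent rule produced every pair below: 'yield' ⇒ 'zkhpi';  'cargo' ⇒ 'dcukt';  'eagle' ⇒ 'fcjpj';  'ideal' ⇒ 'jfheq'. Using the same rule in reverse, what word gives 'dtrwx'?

In yield: y→z is +1, i→k is +2, e→h is +3, l→p is +4 — the shift increases by 1 each position. Letter i (0-indexed) is shifted by i+1, so successive shifts are 1, 2, 3, ….
Decoding dtrwx: d−1=c, t−2=r, r−3=o, w−4=s, x−5=s.

cross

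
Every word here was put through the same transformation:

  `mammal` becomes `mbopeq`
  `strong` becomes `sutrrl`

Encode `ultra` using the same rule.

umvue

In mammal: m→m is +0, a→b is +1, m→o is +2, m→p is +3 — the shift increases by 1 each position. Letter i (0-indexed) is shifted by i+0, so successive shifts are 0, 1, 2, ….
For ultra: u+0=u, l+1=m, t+2=v, r+3=u, a+4=e.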